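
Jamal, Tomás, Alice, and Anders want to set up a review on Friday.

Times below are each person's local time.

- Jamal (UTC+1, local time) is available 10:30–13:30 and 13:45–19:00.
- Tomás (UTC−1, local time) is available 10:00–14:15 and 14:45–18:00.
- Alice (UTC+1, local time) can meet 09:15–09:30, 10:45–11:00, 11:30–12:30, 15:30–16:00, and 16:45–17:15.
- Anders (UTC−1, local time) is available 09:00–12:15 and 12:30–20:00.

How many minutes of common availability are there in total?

Jamal → UTC: 09:30–12:30, 12:45–18:00.
Tomás → UTC: 11:00–15:15, 15:45–19:00.
Alice → UTC: 08:15–08:30, 09:45–10:00, 10:30–11:30, 14:30–15:00, 15:45–16:15.
Anders → UTC: 10:00–13:15, 13:30–21:00.
Jamal ∩ Tomás: 11:00–12:30, 12:45–15:15, 15:45–18:00.
Jamal ∩ Tomás ∩ Alice: 11:00–11:30, 14:30–15:00, 15:45–16:15.
Jamal ∩ Tomás ∩ Alice ∩ Anders: 11:00–11:30, 14:30–15:00, 15:45–16:15.
Total common minutes: 30 + 30 + 30 = 90.

90 minutes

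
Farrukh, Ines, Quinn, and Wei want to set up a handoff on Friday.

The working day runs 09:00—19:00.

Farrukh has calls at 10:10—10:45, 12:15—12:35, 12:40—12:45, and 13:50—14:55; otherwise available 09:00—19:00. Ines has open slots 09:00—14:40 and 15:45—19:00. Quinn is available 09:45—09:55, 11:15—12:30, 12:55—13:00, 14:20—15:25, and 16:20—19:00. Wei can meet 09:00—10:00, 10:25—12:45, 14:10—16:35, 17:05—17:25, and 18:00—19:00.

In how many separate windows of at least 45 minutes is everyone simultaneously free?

Farrukh free within 09:00–19:00: 09:00–10:10, 10:45–12:15, 12:35–12:40, 12:45–13:50, 14:55–19:00.
Farrukh ∩ Ines: 09:00–10:10, 10:45–12:15, 12:35–12:40, 12:45–13:50, 15:45–19:00.
Farrukh ∩ Ines ∩ Quinn: 09:45–09:55, 11:15–12:15, 12:55–13:00, 16:20–19:00.
Farrukh ∩ Ines ∩ Quinn ∩ Wei: 09:45–09:55, 11:15–12:15, 16:20–16:35, 17:05–17:25, 18:00–19:00.
Windows ≥ 45 min: 11:15–12:15, 18:00–19:00.
That's 2 windows.

2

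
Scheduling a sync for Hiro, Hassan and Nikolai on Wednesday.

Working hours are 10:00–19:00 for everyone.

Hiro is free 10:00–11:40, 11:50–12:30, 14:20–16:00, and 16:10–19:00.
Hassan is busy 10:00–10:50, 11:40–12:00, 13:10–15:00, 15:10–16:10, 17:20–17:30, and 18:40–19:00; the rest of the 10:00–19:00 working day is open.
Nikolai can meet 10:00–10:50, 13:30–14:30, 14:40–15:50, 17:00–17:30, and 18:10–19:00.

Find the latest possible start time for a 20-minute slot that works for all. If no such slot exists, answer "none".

18:20

Hassan free within 10:00–19:00: 10:50–11:40, 12:00–13:10, 15:00–15:10, 16:10–17:20, 17:30–18:40.
Hiro ∩ Hassan: 10:50–11:40, 12:00–12:30, 15:00–15:10, 16:10–17:20, 17:30–18:40.
Hiro ∩ Hassan ∩ Nikolai: 15:00–15:10, 17:00–17:20, 18:10–18:40.
Windows ≥ 20 min: 17:00–17:20, 18:10–18:40.
Latest start in the last window 18:10–18:40 is 18:40 − 20 min = 18:20.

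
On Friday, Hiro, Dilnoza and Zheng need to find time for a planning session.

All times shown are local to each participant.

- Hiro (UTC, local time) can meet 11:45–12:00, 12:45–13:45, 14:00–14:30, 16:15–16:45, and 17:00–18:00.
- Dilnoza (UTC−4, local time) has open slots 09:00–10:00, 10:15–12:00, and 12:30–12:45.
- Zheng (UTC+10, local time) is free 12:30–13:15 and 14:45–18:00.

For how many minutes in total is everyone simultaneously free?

0 minutes

Hiro → UTC: 11:45–12:00, 12:45–13:45, 14:00–14:30, 16:15–16:45, 17:00–18:00.
Dilnoza → UTC: 13:00–14:00, 14:15–16:00, 16:30–16:45.
Zheng → UTC: 02:30–03:15, 04:45–08:00.
Hiro ∩ Dilnoza: 13:00–13:45, 14:15–14:30, 16:30–16:45.
Hiro ∩ Dilnoza ∩ Zheng: (none).
Total common minutes: 0.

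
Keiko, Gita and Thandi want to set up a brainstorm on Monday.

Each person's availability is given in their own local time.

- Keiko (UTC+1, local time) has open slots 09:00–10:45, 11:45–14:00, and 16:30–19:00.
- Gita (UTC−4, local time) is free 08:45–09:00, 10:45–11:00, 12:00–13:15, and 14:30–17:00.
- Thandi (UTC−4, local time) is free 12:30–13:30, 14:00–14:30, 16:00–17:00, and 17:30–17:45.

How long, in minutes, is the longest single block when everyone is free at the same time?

45 minutes

Keiko → UTC: 08:00–09:45, 10:45–13:00, 15:30–18:00.
Gita → UTC: 12:45–13:00, 14:45–15:00, 16:00–17:15, 18:30–21:00.
Thandi → UTC: 16:30–17:30, 18:00–18:30, 20:00–21:00, 21:30–21:45.
Keiko ∩ Gita: 12:45–13:00, 16:00–17:15.
Keiko ∩ Gita ∩ Thandi: 16:30–17:15.
Single common window of 45 minutes.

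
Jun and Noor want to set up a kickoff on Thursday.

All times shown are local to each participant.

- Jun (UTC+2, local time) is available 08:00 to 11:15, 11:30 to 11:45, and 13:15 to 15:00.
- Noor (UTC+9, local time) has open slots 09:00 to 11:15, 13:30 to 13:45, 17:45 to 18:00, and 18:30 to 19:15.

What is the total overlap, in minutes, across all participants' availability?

Jun → UTC: 06:00–09:15, 09:30–09:45, 11:15–13:00.
Noor → UTC: 00:00–02:15, 04:30–04:45, 08:45–09:00, 09:30–10:15.
Jun ∩ Noor: 08:45–09:00, 09:30–09:45.
Total common minutes: 15 + 15 = 30.

30 minutes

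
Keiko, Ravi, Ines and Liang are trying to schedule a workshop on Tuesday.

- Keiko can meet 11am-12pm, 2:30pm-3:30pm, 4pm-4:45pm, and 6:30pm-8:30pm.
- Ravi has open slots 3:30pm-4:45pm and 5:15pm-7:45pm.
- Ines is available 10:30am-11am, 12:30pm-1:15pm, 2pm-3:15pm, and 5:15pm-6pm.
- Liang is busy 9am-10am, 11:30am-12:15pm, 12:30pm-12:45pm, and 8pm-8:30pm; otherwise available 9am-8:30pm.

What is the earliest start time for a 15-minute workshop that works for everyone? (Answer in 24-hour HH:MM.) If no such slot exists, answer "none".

Liang free within 09:00–20:30: 10:00–11:30, 12:15–12:30, 12:45–20:00.
Keiko ∩ Ravi: 16:00–16:45, 18:30–19:45.
Keiko ∩ Ravi ∩ Ines: (none).
Keiko ∩ Ravi ∩ Ines ∩ Liang: (none).
Windows ≥ 15 min: (none).

none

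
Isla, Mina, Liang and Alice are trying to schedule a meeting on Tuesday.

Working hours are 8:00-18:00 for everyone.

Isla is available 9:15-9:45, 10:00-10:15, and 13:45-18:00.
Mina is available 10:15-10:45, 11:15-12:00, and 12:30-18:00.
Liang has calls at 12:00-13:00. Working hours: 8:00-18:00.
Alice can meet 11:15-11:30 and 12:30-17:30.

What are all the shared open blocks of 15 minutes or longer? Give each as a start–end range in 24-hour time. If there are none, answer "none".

Liang free within 08:00–18:00: 08:00–12:00, 13:00–18:00.
Isla ∩ Mina: 13:45–18:00.
Isla ∩ Mina ∩ Liang: 13:45–18:00.
Isla ∩ Mina ∩ Liang ∩ Alice: 13:45–17:30.
Windows ≥ 15 min: 13:45–17:30.

13:45–17:30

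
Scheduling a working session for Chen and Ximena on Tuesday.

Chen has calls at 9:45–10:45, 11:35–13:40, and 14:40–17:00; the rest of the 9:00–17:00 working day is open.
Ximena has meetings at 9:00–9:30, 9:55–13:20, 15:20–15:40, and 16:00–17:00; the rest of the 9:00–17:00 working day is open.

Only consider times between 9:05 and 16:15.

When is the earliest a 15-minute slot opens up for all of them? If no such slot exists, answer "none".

Chen free within 09:00–17:00: 09:00–09:45, 10:45–11:35, 13:40–14:40.
Ximena free within 09:00–17:00: 09:30–09:55, 13:20–15:20, 15:40–16:00.
Chen ∩ Ximena: 09:30–09:45, 13:40–14:40.
Restricted to 09:05–16:15: 09:30–09:45, 13:40–14:40.
Windows ≥ 15 min: 09:30–09:45, 13:40–14:40.
Earliest such window starts at 09:30.

09:30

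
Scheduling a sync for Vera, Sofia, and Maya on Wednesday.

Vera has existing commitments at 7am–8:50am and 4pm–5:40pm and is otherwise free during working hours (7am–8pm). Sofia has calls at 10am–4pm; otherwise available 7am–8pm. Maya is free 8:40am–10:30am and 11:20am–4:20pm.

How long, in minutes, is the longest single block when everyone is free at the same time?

70 minutes

Vera free within 07:00–20:00: 08:50–16:00, 17:40–20:00.
Sofia free within 07:00–20:00: 07:00–10:00, 16:00–20:00.
Vera ∩ Sofia: 08:50–10:00, 17:40–20:00.
Vera ∩ Sofia ∩ Maya: 08:50–10:00.
Single common window of 70 minutes.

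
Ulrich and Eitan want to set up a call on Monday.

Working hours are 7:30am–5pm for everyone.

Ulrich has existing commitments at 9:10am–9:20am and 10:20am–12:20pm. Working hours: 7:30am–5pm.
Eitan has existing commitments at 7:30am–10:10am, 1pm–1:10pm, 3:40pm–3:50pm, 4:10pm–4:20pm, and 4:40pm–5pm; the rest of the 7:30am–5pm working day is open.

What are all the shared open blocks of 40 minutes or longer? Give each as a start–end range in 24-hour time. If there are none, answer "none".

12:20–13:00, 13:10–15:40

Ulrich free within 07:30–17:00: 07:30–09:10, 09:20–10:20, 12:20–17:00.
Eitan free within 07:30–17:00: 10:10–13:00, 13:10–15:40, 15:50–16:10, 16:20–16:40.
Ulrich ∩ Eitan: 10:10–10:20, 12:20–13:00, 13:10–15:40, 15:50–16:10, 16:20–16:40.
Windows ≥ 40 min: 12:20–13:00, 13:10–15:40.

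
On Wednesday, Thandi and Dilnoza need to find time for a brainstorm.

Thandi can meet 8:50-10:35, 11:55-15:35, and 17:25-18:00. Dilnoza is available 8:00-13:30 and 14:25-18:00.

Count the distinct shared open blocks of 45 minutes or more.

3

Thandi ∩ Dilnoza: 08:50–10:35, 11:55–13:30, 14:25–15:35, 17:25–18:00.
Windows ≥ 45 min: 08:50–10:35, 11:55–13:30, 14:25–15:35.
That's 3 windows.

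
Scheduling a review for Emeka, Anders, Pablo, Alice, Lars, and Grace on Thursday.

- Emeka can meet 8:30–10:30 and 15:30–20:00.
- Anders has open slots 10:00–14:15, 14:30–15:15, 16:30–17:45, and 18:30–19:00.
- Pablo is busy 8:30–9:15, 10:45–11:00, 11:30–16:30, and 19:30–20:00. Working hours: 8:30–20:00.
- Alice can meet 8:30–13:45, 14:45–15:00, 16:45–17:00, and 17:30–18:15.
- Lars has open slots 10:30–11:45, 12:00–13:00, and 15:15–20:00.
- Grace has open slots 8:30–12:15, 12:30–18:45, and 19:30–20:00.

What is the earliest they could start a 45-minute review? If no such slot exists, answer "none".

none

Pablo free within 08:30–20:00: 09:15–10:45, 11:00–11:30, 16:30–19:30.
Emeka ∩ Anders: 10:00–10:30, 16:30–17:45, 18:30–19:00.
Emeka ∩ Anders ∩ Pablo: 10:00–10:30, 16:30–17:45, 18:30–19:00.
Emeka ∩ Anders ∩ Pablo ∩ Alice: 10:00–10:30, 16:45–17:00, 17:30–17:45.
Emeka ∩ Anders ∩ Pablo ∩ Alice ∩ Lars: 16:45–17:00, 17:30–17:45.
Emeka ∩ Anders ∩ Pablo ∩ Alice ∩ Lars ∩ Grace: 16:45–17:00, 17:30–17:45.
Windows ≥ 45 min: (none).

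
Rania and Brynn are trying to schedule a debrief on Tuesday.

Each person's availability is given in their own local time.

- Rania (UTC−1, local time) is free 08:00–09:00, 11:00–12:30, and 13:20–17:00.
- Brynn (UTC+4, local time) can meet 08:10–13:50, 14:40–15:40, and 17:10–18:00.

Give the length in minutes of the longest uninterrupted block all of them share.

50 minutes

Rania → UTC: 09:00–10:00, 12:00–13:30, 14:20–18:00.
Brynn → UTC: 04:10–09:50, 10:40–11:40, 13:10–14:00.
Rania ∩ Brynn: 09:00–09:50, 13:10–13:30.
Common window lengths: 50, 20 min; longest is 50.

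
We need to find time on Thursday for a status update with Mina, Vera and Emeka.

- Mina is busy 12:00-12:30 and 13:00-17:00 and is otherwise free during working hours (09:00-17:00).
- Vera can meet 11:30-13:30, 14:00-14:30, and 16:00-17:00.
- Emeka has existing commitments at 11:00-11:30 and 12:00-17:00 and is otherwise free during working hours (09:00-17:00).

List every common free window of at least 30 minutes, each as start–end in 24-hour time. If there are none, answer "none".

Mina free within 09:00–17:00: 09:00–12:00, 12:30–13:00.
Emeka free within 09:00–17:00: 09:00–11:00, 11:30–12:00.
Mina ∩ Vera: 11:30–12:00, 12:30–13:00.
Mina ∩ Vera ∩ Emeka: 11:30–12:00.
Windows ≥ 30 min: 11:30–12:00.

11:30–12:00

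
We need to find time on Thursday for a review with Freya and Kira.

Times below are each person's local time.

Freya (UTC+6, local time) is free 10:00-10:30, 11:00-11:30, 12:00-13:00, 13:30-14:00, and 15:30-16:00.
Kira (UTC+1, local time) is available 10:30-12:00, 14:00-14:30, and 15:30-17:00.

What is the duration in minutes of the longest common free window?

Freya → UTC: 04:00–04:30, 05:00–05:30, 06:00–07:00, 07:30–08:00, 09:30–10:00.
Kira → UTC: 09:30–11:00, 13:00–13:30, 14:30–16:00.
Freya ∩ Kira: 09:30–10:00.
Single common window of 30 minutes.

30 minutes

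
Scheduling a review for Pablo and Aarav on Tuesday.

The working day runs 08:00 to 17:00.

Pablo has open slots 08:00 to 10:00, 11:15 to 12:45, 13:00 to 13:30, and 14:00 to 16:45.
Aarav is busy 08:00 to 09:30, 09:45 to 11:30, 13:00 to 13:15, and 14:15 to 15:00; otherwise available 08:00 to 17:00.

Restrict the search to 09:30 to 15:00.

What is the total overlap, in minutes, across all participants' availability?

120 minutes

Aarav free within 08:00–17:00: 09:30–09:45, 11:30–13:00, 13:15–14:15, 15:00–17:00.
Pablo ∩ Aarav: 09:30–09:45, 11:30–12:45, 13:15–13:30, 14:00–14:15, 15:00–16:45.
Restricted to 09:30–15:00: 09:30–09:45, 11:30–12:45, 13:15–13:30, 14:00–14:15.
Total common minutes: 15 + 75 + 15 + 15 = 120.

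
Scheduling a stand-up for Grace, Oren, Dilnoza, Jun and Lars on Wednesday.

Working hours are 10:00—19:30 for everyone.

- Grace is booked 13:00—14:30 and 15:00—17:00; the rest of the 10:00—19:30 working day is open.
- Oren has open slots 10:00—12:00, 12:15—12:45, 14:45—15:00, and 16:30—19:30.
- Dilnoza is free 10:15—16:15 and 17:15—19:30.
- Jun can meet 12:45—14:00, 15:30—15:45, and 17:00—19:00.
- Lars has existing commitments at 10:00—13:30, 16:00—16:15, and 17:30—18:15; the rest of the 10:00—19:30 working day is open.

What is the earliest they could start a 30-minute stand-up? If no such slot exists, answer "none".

18:15

Grace free within 10:00–19:30: 10:00–13:00, 14:30–15:00, 17:00–19:30.
Lars free within 10:00–19:30: 13:30–16:00, 16:15–17:30, 18:15–19:30.
Grace ∩ Oren: 10:00–12:00, 12:15–12:45, 14:45–15:00, 17:00–19:30.
Grace ∩ Oren ∩ Dilnoza: 10:15–12:00, 12:15–12:45, 14:45–15:00, 17:15–19:30.
Grace ∩ Oren ∩ Dilnoza ∩ Jun: 17:15–19:00.
Grace ∩ Oren ∩ Dilnoza ∩ Jun ∩ Lars: 17:15–17:30, 18:15–19:00.
Windows ≥ 30 min: 18:15–19:00.
Earliest such window starts at 18:15.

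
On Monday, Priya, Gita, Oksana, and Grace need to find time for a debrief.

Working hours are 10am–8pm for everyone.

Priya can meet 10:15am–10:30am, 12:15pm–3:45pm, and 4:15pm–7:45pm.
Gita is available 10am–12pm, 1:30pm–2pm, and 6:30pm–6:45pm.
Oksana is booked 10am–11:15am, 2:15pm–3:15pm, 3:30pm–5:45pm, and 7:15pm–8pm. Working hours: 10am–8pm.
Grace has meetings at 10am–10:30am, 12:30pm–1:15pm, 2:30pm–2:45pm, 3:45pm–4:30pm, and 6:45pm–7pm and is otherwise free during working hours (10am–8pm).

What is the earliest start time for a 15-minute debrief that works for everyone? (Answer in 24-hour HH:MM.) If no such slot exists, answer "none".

Oksana free within 10:00–20:00: 11:15–14:15, 15:15–15:30, 17:45–19:15.
Grace free within 10:00–20:00: 10:30–12:30, 13:15–14:30, 14:45–15:45, 16:30–18:45, 19:00–20:00.
Priya ∩ Gita: 10:15–10:30, 13:30–14:00, 18:30–18:45.
Priya ∩ Gita ∩ Oksana: 13:30–14:00, 18:30–18:45.
Priya ∩ Gita ∩ Oksana ∩ Grace: 13:30–14:00, 18:30–18:45.
Windows ≥ 15 min: 13:30–14:00, 18:30–18:45.
Earliest such window starts at 13:30.

13:30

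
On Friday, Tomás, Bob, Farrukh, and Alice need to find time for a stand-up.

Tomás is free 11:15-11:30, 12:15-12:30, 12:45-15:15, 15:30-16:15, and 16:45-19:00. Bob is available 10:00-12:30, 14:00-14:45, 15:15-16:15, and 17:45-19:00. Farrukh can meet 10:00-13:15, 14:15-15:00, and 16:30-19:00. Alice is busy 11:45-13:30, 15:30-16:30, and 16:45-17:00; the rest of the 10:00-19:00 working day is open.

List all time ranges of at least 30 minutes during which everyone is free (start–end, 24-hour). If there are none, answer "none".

Alice free within 10:00–19:00: 10:00–11:45, 13:30–15:30, 16:30–16:45, 17:00–19:00.
Tomás ∩ Bob: 11:15–11:30, 12:15–12:30, 14:00–14:45, 15:30–16:15, 17:45–19:00.
Tomás ∩ Bob ∩ Farrukh: 11:15–11:30, 12:15–12:30, 14:15–14:45, 17:45–19:00.
Tomás ∩ Bob ∩ Farrukh ∩ Alice: 11:15–11:30, 14:15–14:45, 17:45–19:00.
Windows ≥ 30 min: 14:15–14:45, 17:45–19:00.

14:15–14:45, 17:45–19:00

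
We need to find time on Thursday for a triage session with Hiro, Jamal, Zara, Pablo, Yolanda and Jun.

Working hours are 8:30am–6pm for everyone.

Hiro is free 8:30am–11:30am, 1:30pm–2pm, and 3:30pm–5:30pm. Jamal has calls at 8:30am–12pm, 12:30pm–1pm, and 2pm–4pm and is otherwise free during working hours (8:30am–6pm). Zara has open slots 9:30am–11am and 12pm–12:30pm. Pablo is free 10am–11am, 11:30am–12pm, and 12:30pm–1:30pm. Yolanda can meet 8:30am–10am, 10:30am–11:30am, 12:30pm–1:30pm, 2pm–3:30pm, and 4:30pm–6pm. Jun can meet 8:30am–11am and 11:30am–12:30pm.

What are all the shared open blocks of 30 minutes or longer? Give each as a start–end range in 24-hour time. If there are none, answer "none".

none

Jamal free within 08:30–18:00: 12:00–12:30, 13:00–14:00, 16:00–18:00.
Hiro ∩ Jamal: 13:30–14:00, 16:00–17:30.
Hiro ∩ Jamal ∩ Zara: (none).
Hiro ∩ Jamal ∩ Zara ∩ Pablo: (none).
Hiro ∩ Jamal ∩ Zara ∩ Pablo ∩ Yolanda: (none).
Hiro ∩ Jamal ∩ Zara ∩ Pablo ∩ Yolanda ∩ Jun: (none).
Windows ≥ 30 min: (none).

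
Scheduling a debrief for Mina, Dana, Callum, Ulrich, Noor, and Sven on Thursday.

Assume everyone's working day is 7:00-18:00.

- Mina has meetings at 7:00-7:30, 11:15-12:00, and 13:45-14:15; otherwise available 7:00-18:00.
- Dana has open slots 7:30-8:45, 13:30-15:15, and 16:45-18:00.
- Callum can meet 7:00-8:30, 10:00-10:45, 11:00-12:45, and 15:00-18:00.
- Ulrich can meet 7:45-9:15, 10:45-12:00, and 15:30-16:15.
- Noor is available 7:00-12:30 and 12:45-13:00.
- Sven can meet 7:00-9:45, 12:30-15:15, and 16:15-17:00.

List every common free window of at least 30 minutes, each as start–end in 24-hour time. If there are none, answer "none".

Mina free within 07:00–18:00: 07:30–11:15, 12:00–13:45, 14:15–18:00.
Mina ∩ Dana: 07:30–08:45, 13:30–13:45, 14:15–15:15, 16:45–18:00.
Mina ∩ Dana ∩ Callum: 07:30–08:30, 15:00–15:15, 16:45–18:00.
Mina ∩ Dana ∩ Callum ∩ Ulrich: 07:45–08:30.
Mina ∩ Dana ∩ Callum ∩ Ulrich ∩ Noor: 07:45–08:30.
Mina ∩ Dana ∩ Callum ∩ Ulrich ∩ Noor ∩ Sven: 07:45–08:30.
Windows ≥ 30 min: 07:45–08:30.

07:45–08:30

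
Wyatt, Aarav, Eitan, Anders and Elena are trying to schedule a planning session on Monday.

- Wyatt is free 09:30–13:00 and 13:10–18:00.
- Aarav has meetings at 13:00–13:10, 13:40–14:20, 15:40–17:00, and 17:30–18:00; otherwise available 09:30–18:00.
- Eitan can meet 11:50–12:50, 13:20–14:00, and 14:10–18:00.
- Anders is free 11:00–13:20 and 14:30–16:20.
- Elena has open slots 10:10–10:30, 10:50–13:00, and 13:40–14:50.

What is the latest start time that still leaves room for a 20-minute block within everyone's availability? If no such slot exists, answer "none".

14:30

Aarav free within 09:30–18:00: 09:30–13:00, 13:10–13:40, 14:20–15:40, 17:00–17:30.
Wyatt ∩ Aarav: 09:30–13:00, 13:10–13:40, 14:20–15:40, 17:00–17:30.
Wyatt ∩ Aarav ∩ Eitan: 11:50–12:50, 13:20–13:40, 14:20–15:40, 17:00–17:30.
Wyatt ∩ Aarav ∩ Eitan ∩ Anders: 11:50–12:50, 14:30–15:40.
Wyatt ∩ Aarav ∩ Eitan ∩ Anders ∩ Elena: 11:50–12:50, 14:30–14:50.
Windows ≥ 20 min: 11:50–12:50, 14:30–14:50.
Latest start in the last window 14:30–14:50 is 14:50 − 20 min = 14:30.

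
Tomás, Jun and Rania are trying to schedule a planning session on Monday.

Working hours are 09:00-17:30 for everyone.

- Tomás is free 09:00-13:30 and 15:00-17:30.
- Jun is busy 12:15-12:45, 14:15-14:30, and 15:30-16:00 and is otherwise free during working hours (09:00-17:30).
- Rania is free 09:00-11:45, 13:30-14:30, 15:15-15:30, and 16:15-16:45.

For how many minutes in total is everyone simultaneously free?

Jun free within 09:00–17:30: 09:00–12:15, 12:45–14:15, 14:30–15:30, 16:00–17:30.
Tomás ∩ Jun: 09:00–12:15, 12:45–13:30, 15:00–15:30, 16:00–17:30.
Tomás ∩ Jun ∩ Rania: 09:00–11:45, 15:15–15:30, 16:15–16:45.
Total common minutes: 165 + 15 + 30 = 210.

210 minutes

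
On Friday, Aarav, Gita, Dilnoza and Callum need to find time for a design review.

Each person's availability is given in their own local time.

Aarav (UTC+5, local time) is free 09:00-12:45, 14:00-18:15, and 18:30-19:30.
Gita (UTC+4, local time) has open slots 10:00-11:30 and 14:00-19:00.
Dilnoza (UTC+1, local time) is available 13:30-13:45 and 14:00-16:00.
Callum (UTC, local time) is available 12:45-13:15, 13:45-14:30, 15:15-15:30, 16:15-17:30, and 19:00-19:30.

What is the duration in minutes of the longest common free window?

45 minutes

Aarav → UTC: 04:00–07:45, 09:00–13:15, 13:30–14:30.
Gita → UTC: 06:00–07:30, 10:00–15:00.
Dilnoza → UTC: 12:30–12:45, 13:00–15:00.
Callum → UTC: 12:45–13:15, 13:45–14:30, 15:15–15:30, 16:15–17:30, 19:00–19:30.
Aarav ∩ Gita: 06:00–07:30, 10:00–13:15, 13:30–14:30.
Aarav ∩ Gita ∩ Dilnoza: 12:30–12:45, 13:00–13:15, 13:30–14:30.
Aarav ∩ Gita ∩ Dilnoza ∩ Callum: 13:00–13:15, 13:45–14:30.
Common window lengths: 15, 45 min; longest is 45.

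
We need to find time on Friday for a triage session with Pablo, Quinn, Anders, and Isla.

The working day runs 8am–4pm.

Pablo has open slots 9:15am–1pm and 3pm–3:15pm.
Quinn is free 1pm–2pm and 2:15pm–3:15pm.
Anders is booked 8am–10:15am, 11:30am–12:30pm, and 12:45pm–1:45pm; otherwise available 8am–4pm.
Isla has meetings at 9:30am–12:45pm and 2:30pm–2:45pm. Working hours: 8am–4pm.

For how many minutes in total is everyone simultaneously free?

Anders free within 08:00–16:00: 10:15–11:30, 12:30–12:45, 13:45–16:00.
Isla free within 08:00–16:00: 08:00–09:30, 12:45–14:30, 14:45–16:00.
Pablo ∩ Quinn: 15:00–15:15.
Pablo ∩ Quinn ∩ Anders: 15:00–15:15.
Pablo ∩ Quinn ∩ Anders ∩ Isla: 15:00–15:15.
Total common minutes: 15.

15 minutes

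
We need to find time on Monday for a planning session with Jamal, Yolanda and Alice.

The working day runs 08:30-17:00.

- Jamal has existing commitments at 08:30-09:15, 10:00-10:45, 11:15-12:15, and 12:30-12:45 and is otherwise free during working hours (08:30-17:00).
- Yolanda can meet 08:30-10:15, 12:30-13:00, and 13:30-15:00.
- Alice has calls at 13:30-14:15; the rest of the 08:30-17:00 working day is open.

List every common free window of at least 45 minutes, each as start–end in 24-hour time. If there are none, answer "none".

09:15–10:00, 14:15–15:00

Jamal free within 08:30–17:00: 09:15–10:00, 10:45–11:15, 12:15–12:30, 12:45–17:00.
Alice free within 08:30–17:00: 08:30–13:30, 14:15–17:00.
Jamal ∩ Yolanda: 09:15–10:00, 12:45–13:00, 13:30–15:00.
Jamal ∩ Yolanda ∩ Alice: 09:15–10:00, 12:45–13:00, 14:15–15:00.
Windows ≥ 45 min: 09:15–10:00, 14:15–15:00.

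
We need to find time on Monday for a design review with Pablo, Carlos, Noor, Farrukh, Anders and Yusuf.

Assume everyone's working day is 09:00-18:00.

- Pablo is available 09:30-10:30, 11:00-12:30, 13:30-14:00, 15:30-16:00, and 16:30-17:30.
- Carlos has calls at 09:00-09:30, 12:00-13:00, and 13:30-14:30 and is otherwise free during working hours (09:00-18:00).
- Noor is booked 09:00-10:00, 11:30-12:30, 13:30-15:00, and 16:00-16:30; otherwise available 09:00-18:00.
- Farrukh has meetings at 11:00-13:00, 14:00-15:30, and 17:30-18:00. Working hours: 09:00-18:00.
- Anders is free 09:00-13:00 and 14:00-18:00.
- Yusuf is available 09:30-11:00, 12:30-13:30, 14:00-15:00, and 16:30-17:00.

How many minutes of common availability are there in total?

60 minutes

Carlos free within 09:00–18:00: 09:30–12:00, 13:00–13:30, 14:30–18:00.
Noor free within 09:00–18:00: 10:00–11:30, 12:30–13:30, 15:00–16:00, 16:30–18:00.
Farrukh free within 09:00–18:00: 09:00–11:00, 13:00–14:00, 15:30–17:30.
Pablo ∩ Carlos: 09:30–10:30, 11:00–12:00, 15:30–16:00, 16:30–17:30.
Pablo ∩ Carlos ∩ Noor: 10:00–10:30, 11:00–11:30, 15:30–16:00, 16:30–17:30.
Pablo ∩ Carlos ∩ Noor ∩ Farrukh: 10:00–10:30, 15:30–16:00, 16:30–17:30.
Pablo ∩ Carlos ∩ Noor ∩ Farrukh ∩ Anders: 10:00–10:30, 15:30–16:00, 16:30–17:30.
Pablo ∩ Carlos ∩ Noor ∩ Farrukh ∩ Anders ∩ Yusuf: 10:00–10:30, 16:30–17:00.
Total common minutes: 30 + 30 = 60.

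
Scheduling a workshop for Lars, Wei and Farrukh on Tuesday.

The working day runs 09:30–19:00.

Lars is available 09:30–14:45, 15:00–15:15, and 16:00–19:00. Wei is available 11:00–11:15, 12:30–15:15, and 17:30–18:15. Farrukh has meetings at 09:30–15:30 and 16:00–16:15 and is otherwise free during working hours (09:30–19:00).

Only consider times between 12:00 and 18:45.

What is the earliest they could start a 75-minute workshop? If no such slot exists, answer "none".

Farrukh free within 09:30–19:00: 15:30–16:00, 16:15–19:00.
Lars ∩ Wei: 11:00–11:15, 12:30–14:45, 15:00–15:15, 17:30–18:15.
Lars ∩ Wei ∩ Farrukh: 17:30–18:15.
Restricted to 12:00–18:45: 17:30–18:15.
Windows ≥ 75 min: (none).

none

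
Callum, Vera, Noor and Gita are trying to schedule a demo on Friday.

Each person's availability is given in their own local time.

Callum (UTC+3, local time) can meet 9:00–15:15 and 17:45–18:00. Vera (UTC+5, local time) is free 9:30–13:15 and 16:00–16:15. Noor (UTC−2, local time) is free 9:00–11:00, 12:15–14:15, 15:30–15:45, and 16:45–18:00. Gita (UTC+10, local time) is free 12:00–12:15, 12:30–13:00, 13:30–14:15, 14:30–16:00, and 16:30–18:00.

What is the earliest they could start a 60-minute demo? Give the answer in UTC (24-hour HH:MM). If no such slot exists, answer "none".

none

Callum → UTC: 06:00–12:15, 14:45–15:00.
Vera → UTC: 04:30–08:15, 11:00–11:15.
Noor → UTC: 11:00–13:00, 14:15–16:15, 17:30–17:45, 18:45–20:00.
Gita → UTC: 02:00–02:15, 02:30–03:00, 03:30–04:15, 04:30–06:00, 06:30–08:00.
Callum ∩ Vera: 06:00–08:15, 11:00–11:15.
Callum ∩ Vera ∩ Noor: 11:00–11:15.
Callum ∩ Vera ∩ Noor ∩ Gita: (none).
Windows ≥ 60 min: (none).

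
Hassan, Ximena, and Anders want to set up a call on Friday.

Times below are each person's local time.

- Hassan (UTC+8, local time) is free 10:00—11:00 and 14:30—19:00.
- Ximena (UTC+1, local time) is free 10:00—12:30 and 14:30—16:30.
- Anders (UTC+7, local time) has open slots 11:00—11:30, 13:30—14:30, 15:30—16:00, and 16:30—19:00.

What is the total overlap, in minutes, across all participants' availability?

90 minutes

Hassan → UTC: 02:00–03:00, 06:30–11:00.
Ximena → UTC: 09:00–11:30, 13:30–15:30.
Anders → UTC: 04:00–04:30, 06:30–07:30, 08:30–09:00, 09:30–12:00.
Hassan ∩ Ximena: 09:00–11:00.
Hassan ∩ Ximena ∩ Anders: 09:30–11:00.
Total common minutes: 90.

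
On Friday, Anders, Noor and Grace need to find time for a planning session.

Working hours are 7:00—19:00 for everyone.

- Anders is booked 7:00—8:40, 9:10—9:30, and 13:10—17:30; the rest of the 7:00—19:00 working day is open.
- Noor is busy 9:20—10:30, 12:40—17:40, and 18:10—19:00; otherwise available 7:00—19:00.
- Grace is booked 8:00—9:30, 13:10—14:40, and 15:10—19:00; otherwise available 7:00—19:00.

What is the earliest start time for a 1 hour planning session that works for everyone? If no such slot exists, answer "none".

10:30

Anders free within 07:00–19:00: 08:40–09:10, 09:30–13:10, 17:30–19:00.
Noor free within 07:00–19:00: 07:00–09:20, 10:30–12:40, 17:40–18:10.
Grace free within 07:00–19:00: 07:00–08:00, 09:30–13:10, 14:40–15:10.
Anders ∩ Noor: 08:40–09:10, 10:30–12:40, 17:40–18:10.
Anders ∩ Noor ∩ Grace: 10:30–12:40.
Windows ≥ 60 min: 10:30–12:40.
Earliest such window starts at 10:30.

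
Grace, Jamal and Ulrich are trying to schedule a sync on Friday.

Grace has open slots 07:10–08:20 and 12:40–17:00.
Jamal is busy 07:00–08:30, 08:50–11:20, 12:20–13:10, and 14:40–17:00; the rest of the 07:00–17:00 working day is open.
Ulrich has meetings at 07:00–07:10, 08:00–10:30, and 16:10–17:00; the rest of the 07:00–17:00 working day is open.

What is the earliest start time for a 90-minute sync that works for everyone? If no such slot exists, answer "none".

13:10

Jamal free within 07:00–17:00: 08:30–08:50, 11:20–12:20, 13:10–14:40.
Ulrich free within 07:00–17:00: 07:10–08:00, 10:30–16:10.
Grace ∩ Jamal: 13:10–14:40.
Grace ∩ Jamal ∩ Ulrich: 13:10–14:40.
Windows ≥ 90 min: 13:10–14:40.
Earliest such window starts at 13:10.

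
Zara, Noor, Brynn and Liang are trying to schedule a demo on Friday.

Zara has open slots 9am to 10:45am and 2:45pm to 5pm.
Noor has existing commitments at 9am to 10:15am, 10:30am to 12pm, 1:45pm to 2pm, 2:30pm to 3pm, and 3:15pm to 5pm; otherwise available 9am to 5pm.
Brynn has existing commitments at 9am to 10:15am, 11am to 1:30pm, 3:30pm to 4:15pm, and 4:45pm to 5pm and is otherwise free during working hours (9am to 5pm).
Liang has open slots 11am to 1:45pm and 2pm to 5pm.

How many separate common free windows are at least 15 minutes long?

1

Noor free within 09:00–17:00: 10:15–10:30, 12:00–13:45, 14:00–14:30, 15:00–15:15.
Brynn free within 09:00–17:00: 10:15–11:00, 13:30–15:30, 16:15–16:45.
Zara ∩ Noor: 10:15–10:30, 15:00–15:15.
Zara ∩ Noor ∩ Brynn: 10:15–10:30, 15:00–15:15.
Zara ∩ Noor ∩ Brynn ∩ Liang: 15:00–15:15.
Windows ≥ 15 min: 15:00–15:15.
That's 1 window.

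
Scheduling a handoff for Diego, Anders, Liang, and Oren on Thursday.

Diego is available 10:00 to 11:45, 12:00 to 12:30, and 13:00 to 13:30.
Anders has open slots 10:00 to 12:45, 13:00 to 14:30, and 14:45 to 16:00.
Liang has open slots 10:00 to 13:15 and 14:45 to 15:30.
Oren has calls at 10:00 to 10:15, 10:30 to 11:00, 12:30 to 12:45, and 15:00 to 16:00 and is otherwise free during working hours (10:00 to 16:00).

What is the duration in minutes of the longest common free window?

Oren free within 10:00–16:00: 10:15–10:30, 11:00–12:30, 12:45–15:00.
Diego ∩ Anders: 10:00–11:45, 12:00–12:30, 13:00–13:30.
Diego ∩ Anders ∩ Liang: 10:00–11:45, 12:00–12:30, 13:00–13:15.
Diego ∩ Anders ∩ Liang ∩ Oren: 10:15–10:30, 11:00–11:45, 12:00–12:30, 13:00–13:15.
Common window lengths: 15, 45, 30, 15 min; longest is 45.

45 minutes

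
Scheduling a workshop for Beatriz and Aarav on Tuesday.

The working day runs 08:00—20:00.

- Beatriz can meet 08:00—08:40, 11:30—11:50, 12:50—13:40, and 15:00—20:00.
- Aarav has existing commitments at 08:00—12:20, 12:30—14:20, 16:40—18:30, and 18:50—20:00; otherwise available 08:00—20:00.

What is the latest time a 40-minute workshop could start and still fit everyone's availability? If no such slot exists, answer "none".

16:00

Aarav free within 08:00–20:00: 12:20–12:30, 14:20–16:40, 18:30–18:50.
Beatriz ∩ Aarav: 15:00–16:40, 18:30–18:50.
Windows ≥ 40 min: 15:00–16:40.
Latest start in the last window 15:00–16:40 is 16:40 − 40 min = 16:00.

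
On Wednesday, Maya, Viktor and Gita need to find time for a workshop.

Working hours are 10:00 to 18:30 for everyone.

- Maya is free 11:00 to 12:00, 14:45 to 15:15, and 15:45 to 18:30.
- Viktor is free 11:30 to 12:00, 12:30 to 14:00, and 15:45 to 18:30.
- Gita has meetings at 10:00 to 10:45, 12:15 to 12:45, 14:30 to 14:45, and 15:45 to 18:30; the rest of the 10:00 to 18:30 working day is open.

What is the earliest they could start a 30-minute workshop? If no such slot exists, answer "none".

Gita free within 10:00–18:30: 10:45–12:15, 12:45–14:30, 14:45–15:45.
Maya ∩ Viktor: 11:30–12:00, 15:45–18:30.
Maya ∩ Viktor ∩ Gita: 11:30–12:00.
Windows ≥ 30 min: 11:30–12:00.
Earliest such window starts at 11:30.

11:30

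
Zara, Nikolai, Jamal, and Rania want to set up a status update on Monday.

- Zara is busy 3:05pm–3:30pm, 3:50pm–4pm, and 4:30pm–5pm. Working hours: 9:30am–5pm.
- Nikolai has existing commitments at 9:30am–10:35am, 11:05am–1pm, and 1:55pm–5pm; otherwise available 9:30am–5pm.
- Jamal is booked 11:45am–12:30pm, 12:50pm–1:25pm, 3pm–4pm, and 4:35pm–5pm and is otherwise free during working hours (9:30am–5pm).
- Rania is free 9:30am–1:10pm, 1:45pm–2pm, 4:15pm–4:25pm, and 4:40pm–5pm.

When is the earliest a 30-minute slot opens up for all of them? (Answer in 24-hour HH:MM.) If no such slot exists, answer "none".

Zara free within 09:30–17:00: 09:30–15:05, 15:30–15:50, 16:00–16:30.
Nikolai free within 09:30–17:00: 10:35–11:05, 13:00–13:55.
Jamal free within 09:30–17:00: 09:30–11:45, 12:30–12:50, 13:25–15:00, 16:00–16:35.
Zara ∩ Nikolai: 10:35–11:05, 13:00–13:55.
Zara ∩ Nikolai ∩ Jamal: 10:35–11:05, 13:25–13:55.
Zara ∩ Nikolai ∩ Jamal ∩ Rania: 10:35–11:05, 13:45–13:55.
Windows ≥ 30 min: 10:35–11:05.
Earliest such window starts at 10:35.

10:35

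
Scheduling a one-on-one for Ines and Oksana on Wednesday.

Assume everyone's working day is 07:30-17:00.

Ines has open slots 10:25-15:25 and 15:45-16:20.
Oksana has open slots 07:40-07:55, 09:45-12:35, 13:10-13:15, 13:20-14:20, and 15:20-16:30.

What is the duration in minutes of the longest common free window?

130 minutes

Ines ∩ Oksana: 10:25–12:35, 13:10–13:15, 13:20–14:20, 15:20–15:25, 15:45–16:20.
Common window lengths: 130, 5, 60, 5, 35 min; longest is 130.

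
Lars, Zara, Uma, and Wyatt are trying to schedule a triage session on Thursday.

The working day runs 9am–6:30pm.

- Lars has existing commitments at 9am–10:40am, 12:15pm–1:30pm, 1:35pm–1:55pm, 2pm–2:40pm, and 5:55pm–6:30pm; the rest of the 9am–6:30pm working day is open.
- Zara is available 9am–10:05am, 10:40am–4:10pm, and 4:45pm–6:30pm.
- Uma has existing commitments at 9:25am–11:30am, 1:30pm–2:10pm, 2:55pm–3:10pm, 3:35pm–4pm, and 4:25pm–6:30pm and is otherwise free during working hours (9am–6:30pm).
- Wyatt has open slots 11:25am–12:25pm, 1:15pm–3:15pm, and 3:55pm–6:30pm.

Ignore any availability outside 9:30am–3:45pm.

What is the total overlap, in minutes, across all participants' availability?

65 minutes

Lars free within 09:00–18:30: 10:40–12:15, 13:30–13:35, 13:55–14:00, 14:40–17:55.
Uma free within 09:00–18:30: 09:00–09:25, 11:30–13:30, 14:10–14:55, 15:10–15:35, 16:00–16:25.
Lars ∩ Zara: 10:40–12:15, 13:30–13:35, 13:55–14:00, 14:40–16:10, 16:45–17:55.
Lars ∩ Zara ∩ Uma: 11:30–12:15, 14:40–14:55, 15:10–15:35, 16:00–16:10.
Lars ∩ Zara ∩ Uma ∩ Wyatt: 11:30–12:15, 14:40–14:55, 15:10–15:15, 16:00–16:10.
Restricted to 09:30–15:45: 11:30–12:15, 14:40–14:55, 15:10–15:15.
Total common minutes: 45 + 15 + 5 = 65.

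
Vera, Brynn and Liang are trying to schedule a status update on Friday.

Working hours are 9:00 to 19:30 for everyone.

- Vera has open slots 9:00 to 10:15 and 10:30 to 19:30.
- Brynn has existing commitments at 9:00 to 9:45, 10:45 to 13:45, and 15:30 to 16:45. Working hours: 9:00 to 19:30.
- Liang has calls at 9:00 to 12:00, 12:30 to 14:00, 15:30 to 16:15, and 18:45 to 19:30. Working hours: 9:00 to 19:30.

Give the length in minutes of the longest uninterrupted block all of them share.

120 minutes

Brynn free within 09:00–19:30: 09:45–10:45, 13:45–15:30, 16:45–19:30.
Liang free within 09:00–19:30: 12:00–12:30, 14:00–15:30, 16:15–18:45.
Vera ∩ Brynn: 09:45–10:15, 10:30–10:45, 13:45–15:30, 16:45–19:30.
Vera ∩ Brynn ∩ Liang: 14:00–15:30, 16:45–18:45.
Common window lengths: 90, 120 min; longest is 120.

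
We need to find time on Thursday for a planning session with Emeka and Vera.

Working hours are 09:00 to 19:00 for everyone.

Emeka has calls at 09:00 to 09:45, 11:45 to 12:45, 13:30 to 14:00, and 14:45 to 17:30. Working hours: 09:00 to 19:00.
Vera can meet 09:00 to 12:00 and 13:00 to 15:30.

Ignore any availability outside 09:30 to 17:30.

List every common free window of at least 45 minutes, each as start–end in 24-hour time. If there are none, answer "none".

09:45–11:45, 14:00–14:45

Emeka free within 09:00–19:00: 09:45–11:45, 12:45–13:30, 14:00–14:45, 17:30–19:00.
Emeka ∩ Vera: 09:45–11:45, 13:00–13:30, 14:00–14:45.
Restricted to 09:30–17:30: 09:45–11:45, 13:00–13:30, 14:00–14:45.
Windows ≥ 45 min: 09:45–11:45, 14:00–14:45.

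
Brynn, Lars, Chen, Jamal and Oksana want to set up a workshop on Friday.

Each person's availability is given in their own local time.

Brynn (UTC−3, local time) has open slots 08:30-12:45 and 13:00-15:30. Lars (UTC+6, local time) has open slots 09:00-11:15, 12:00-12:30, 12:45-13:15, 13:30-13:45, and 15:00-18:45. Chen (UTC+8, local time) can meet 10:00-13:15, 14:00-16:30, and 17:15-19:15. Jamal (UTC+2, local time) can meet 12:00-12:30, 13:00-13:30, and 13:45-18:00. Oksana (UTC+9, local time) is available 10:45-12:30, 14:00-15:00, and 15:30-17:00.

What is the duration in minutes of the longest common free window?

Brynn → UTC: 11:30–15:45, 16:00–18:30.
Lars → UTC: 03:00–05:15, 06:00–06:30, 06:45–07:15, 07:30–07:45, 09:00–12:45.
Chen → UTC: 02:00–05:15, 06:00–08:30, 09:15–11:15.
Jamal → UTC: 10:00–10:30, 11:00–11:30, 11:45–16:00.
Oksana → UTC: 01:45–03:30, 05:00–06:00, 06:30–08:00.
Brynn ∩ Lars: 11:30–12:45.
Brynn ∩ Lars ∩ Chen: (none).
Brynn ∩ Lars ∩ Chen ∩ Jamal: (none).
Brynn ∩ Lars ∩ Chen ∩ Jamal ∩ Oksana: (none).
No common window.

0 minutes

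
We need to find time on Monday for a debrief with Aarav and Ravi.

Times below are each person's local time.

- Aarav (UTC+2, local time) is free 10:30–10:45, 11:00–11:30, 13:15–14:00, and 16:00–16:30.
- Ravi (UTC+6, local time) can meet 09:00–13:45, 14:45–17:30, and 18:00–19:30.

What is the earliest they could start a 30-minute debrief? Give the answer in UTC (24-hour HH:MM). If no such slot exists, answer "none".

09:00

Aarav → UTC: 08:30–08:45, 09:00–09:30, 11:15–12:00, 14:00–14:30.
Ravi → UTC: 03:00–07:45, 08:45–11:30, 12:00–13:30.
Aarav ∩ Ravi: 09:00–09:30, 11:15–11:30.
Windows ≥ 30 min: 09:00–09:30.
Earliest such window starts at 09:00.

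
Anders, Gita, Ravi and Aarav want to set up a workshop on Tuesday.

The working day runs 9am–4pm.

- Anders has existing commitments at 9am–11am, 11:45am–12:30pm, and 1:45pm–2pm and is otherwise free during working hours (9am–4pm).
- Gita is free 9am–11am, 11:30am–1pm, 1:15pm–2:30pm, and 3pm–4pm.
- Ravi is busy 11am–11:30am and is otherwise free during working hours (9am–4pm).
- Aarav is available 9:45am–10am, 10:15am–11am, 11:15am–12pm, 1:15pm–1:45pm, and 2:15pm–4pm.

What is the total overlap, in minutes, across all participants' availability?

Anders free within 09:00–16:00: 11:00–11:45, 12:30–13:45, 14:00–16:00.
Ravi free within 09:00–16:00: 09:00–11:00, 11:30–16:00.
Anders ∩ Gita: 11:30–11:45, 12:30–13:00, 13:15–13:45, 14:00–14:30, 15:00–16:00.
Anders ∩ Gita ∩ Ravi: 11:30–11:45, 12:30–13:00, 13:15–13:45, 14:00–14:30, 15:00–16:00.
Anders ∩ Gita ∩ Ravi ∩ Aarav: 11:30–11:45, 13:15–13:45, 14:15–14:30, 15:00–16:00.
Total common minutes: 15 + 30 + 15 + 60 = 120.

120 minutes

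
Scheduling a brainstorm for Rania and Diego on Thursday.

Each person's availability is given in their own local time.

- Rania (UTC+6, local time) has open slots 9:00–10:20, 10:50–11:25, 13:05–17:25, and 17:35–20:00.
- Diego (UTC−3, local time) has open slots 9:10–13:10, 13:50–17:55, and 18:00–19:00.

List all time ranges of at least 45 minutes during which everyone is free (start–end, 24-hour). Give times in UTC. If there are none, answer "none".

12:10–14:00

Rania → UTC: 03:00–04:20, 04:50–05:25, 07:05–11:25, 11:35–14:00.
Diego → UTC: 12:10–16:10, 16:50–20:55, 21:00–22:00.
Rania ∩ Diego: 12:10–14:00.
Windows ≥ 45 min: 12:10–14:00.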